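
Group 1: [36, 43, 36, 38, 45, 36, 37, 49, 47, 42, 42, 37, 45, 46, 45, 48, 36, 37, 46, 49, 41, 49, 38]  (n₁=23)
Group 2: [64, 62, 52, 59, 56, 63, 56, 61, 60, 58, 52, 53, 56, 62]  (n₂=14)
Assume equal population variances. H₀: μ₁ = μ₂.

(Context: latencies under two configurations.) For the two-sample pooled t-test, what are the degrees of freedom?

df = n₁ + n₂ − 2 = 23 + 14 − 2 = 35

degrees of freedom = 35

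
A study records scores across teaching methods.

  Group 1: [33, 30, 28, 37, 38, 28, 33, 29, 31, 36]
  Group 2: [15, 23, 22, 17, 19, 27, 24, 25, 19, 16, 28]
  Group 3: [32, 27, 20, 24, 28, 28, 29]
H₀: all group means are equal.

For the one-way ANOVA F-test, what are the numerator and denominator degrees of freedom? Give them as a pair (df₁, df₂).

k = 3 groups, N = 28 total
df = (k−1, N−k) = (3−1, 28−3) = (2, 25)

degrees of freedom = [2, 25]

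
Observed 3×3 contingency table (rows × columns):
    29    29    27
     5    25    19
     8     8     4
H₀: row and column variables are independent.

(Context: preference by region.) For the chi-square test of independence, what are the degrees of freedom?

degrees of freedom = 4

df = (r−1)(c−1) = (3−1)·(3−1) = 4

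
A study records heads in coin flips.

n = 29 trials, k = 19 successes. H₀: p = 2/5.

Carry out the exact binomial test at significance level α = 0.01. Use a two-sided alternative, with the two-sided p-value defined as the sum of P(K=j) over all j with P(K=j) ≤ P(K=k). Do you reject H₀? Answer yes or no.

reject H₀: yes

Exact binomial: n=29, k=19, p₀=2/5=0.4000
P(X=j) = C(n,j)·p₀^j·(1−p₀)^(n−j); p = Σ P(X=j) over j with P(X=j) ≤ P(X=19)
p-value (two-sided) = 0.00705
At α=0.01: p < α → reject H₀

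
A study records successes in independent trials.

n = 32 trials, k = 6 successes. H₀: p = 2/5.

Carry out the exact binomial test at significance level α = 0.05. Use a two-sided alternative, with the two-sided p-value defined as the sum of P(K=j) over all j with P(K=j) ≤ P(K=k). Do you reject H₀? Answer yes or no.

reject H₀: yes

Exact binomial: n=32, k=6, p₀=2/5=0.4000
P(X=j) = C(n,j)·p₀^j·(1−p₀)^(n−j); p = Σ P(X=j) over j with P(X=j) ≤ P(X=6)
p-value (two-sided) = 0.01755
At α=0.05: p < α → reject H₀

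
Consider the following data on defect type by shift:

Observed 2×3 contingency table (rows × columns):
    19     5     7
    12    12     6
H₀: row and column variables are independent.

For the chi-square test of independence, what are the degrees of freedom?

df = (r−1)(c−1) = (2−1)·(3−1) = 2

degrees of freedom = 2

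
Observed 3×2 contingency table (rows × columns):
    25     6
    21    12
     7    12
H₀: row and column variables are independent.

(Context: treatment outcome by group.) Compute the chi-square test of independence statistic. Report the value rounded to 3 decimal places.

Row totals [31, 33, 19], col totals [53, 30], n=83
χ² = (25−19.80)²/19.80 + (6−11.20)²/11.20 + (21−21.07)²/21.07 + (12−11.93)²/11.93 + (7−12.13)²/12.13 + (12−6.87)²/6.87 = 9.7941
df = 2

test statistic = 9.794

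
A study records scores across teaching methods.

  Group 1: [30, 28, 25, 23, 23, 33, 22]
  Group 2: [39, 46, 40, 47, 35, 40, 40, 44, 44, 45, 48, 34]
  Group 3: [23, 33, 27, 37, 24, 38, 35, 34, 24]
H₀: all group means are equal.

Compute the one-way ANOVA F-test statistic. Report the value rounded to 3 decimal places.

Group means [26.29, 41.83, 30.56], grand mean 34.321
SSB = Σnᵢ(x̄ᵢ−x̄)² = 1256.790; SSW = ΣΣ(x−x̄ᵢ)² = 621.317
MSB = 1256.790/2 = 628.3948; MSW = 621.317/25 = 24.8527
F = MSB/MSW = 25.2848
df = (2, 25)

test statistic = 25.285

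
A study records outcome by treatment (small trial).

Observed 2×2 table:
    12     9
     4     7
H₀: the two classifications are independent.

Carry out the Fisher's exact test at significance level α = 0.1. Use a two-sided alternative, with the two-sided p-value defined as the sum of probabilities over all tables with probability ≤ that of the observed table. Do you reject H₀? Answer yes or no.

reject H₀: no

Margins: r₁=21, r₂=11, c₁=16, c₂=16, n=32
p_obs = C(21,12)·C(11,4)/C(32,16); sum pmf over tables with pmf ≤ p_obs
p-value (two-sided) = 0.45779
At α=0.1: p ≥ α → fail to reject H₀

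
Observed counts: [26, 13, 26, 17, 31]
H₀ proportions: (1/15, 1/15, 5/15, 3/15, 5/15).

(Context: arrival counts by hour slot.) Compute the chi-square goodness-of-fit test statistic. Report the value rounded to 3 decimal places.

n = 113; E_i = n·p_i = [7.53, 7.53, 37.67, 22.60, 37.67]
χ² = (26−7.53)²/7.53 + (13−7.53)²/7.53 + (26−37.67)²/37.67 + (17−22.60)²/22.60 + (31−37.67)²/37.67 = 55.4159
df = 4

test statistic = 55.416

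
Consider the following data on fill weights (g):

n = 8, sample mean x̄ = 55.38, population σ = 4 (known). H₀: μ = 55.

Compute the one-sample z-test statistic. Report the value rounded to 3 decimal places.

test statistic = 0.269

SE = σ/√n = 4/√8 = 1.4142
z = (x̄−μ₀)/SE = (55.38−55)/1.4142 = 0.2687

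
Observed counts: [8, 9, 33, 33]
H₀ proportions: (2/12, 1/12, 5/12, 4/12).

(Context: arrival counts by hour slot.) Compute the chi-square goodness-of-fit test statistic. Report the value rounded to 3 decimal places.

n = 83; E_i = n·p_i = [13.83, 6.92, 34.58, 27.67]
χ² = (8−13.83)²/13.83 + (9−6.92)²/6.92 + (33−34.58)²/34.58 + (33−27.67)²/27.67 = 4.1880
df = 3

test statistic = 4.188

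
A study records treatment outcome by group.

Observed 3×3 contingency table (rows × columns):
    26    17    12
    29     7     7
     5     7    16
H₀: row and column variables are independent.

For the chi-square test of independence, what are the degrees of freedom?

df = (r−1)(c−1) = (3−1)·(3−1) = 4

degrees of freedom = 4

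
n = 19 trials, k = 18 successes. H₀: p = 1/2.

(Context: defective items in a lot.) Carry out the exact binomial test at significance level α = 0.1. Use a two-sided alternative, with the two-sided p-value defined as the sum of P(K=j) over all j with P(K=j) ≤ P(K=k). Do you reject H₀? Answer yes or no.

Exact binomial: n=19, k=18, p₀=1/2=0.5000
P(X=j) = C(n,j)·p₀^j·(1−p₀)^(n−j); p = Σ P(X=j) over j with P(X=j) ≤ P(X=18)
p-value (two-sided) = 0.00008
At α=0.1: p < α → reject H₀

reject H₀: yes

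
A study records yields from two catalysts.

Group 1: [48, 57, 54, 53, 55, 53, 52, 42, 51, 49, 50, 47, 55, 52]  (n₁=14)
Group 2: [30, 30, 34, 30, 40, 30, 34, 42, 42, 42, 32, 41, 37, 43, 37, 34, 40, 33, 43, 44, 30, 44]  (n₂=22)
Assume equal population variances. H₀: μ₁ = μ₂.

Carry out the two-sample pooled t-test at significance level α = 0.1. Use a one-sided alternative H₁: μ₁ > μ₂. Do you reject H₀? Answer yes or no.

reject H₀: yes

x̄₁=51.286, s₁=3.891, n₁=14
x̄₂=36.909, s₂=5.309, n₂=22
s_p² = [13·3.891² + 21·5.309²]/34 = 23.1963
SE = √(s_p²·(1/14+1/22)) = 1.6466
t = (51.286−36.909)/1.6466 = 8.7311
df = 34
p-value (one-sided, H₁ greater) = 0.00000
At α=0.1: p < α → reject H₀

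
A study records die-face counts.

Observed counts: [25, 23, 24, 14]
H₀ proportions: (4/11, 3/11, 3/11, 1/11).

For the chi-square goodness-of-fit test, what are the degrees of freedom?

degrees of freedom = 3

df = k − 1 = 4 − 1 = 3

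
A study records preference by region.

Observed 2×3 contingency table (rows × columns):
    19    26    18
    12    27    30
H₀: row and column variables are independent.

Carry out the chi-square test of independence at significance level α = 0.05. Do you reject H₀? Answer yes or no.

reject H₀: no

Row totals [63, 69], col totals [31, 53, 48], n=132
χ² = (19−14.80)²/14.80 + (26−25.30)²/25.30 + (18−22.91)²/22.91 + (12−16.20)²/16.20 + (27−27.70)²/27.70 + (30−25.09)²/25.09 = 4.3357
df = 2
p-value (upper-tail) = 0.11442
At α=0.05: p ≥ α → fail to reject H₀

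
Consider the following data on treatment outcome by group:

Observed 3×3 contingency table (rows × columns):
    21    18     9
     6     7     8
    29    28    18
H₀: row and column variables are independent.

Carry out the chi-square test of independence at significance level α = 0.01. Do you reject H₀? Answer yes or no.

reject H₀: no

Row totals [48, 21, 75], col totals [56, 53, 35], n=144
χ² = (21−18.67)²/18.67 + (18−17.67)²/17.67 + (9−11.67)²/11.67 + (6−8.17)²/8.17 + (7−7.73)²/7.73 + (8−5.10)²/5.10 + (29−29.17)²/29.17 + (28−27.60)²/27.60 + (18−18.23)²/18.23 = 3.2036
df = 4
p-value (upper-tail) = 0.52436
At α=0.01: p ≥ α → fail to reject H₀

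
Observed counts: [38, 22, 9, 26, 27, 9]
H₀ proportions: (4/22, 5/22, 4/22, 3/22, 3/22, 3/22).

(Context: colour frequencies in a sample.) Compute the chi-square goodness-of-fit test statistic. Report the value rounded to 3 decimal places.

test statistic = 32.469

n = 131; E_i = n·p_i = [23.82, 29.77, 23.82, 17.86, 17.86, 17.86]
χ² = (38−23.82)²/23.82 + (22−29.77)²/29.77 + (9−23.82)²/23.82 + (26−17.86)²/17.86 + (27−17.86)²/17.86 + (9−17.86)²/17.86 = 32.4690
df = 5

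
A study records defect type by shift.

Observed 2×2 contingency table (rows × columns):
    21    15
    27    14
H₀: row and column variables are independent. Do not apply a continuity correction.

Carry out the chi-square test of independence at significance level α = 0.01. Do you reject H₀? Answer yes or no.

Row totals [36, 41], col totals [48, 29], n=77
χ² = (21−22.44)²/22.44 + (15−13.56)²/13.56 + (27−25.56)²/25.56 + (14−15.44)²/15.44 = 0.4618
df = 1
p-value (upper-tail) = 0.49681
At α=0.01: p ≥ α → fail to reject H₀

reject H₀: no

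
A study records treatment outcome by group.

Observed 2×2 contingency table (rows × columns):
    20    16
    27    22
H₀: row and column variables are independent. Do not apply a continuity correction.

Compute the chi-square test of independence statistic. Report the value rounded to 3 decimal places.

test statistic = 0.002

Row totals [36, 49], col totals [47, 38], n=85
χ² = (20−19.91)²/19.91 + (16−16.09)²/16.09 + (27−27.09)²/27.09 + (22−21.91)²/21.91 = 0.0017
df = 1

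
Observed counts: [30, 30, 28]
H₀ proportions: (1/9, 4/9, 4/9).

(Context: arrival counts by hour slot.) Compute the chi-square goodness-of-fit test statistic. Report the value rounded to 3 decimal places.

test statistic = 47.102

n = 88; E_i = n·p_i = [9.78, 39.11, 39.11]
χ² = (30−9.78)²/9.78 + (30−39.11)²/39.11 + (28−39.11)²/39.11 = 47.1023
df = 2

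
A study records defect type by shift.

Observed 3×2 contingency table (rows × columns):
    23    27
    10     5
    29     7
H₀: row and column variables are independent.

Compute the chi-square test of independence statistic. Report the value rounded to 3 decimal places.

test statistic = 10.751

Row totals [50, 15, 36], col totals [62, 39], n=101
χ² = (23−30.69)²/30.69 + (27−19.31)²/19.31 + (10−9.21)²/9.21 + (5−5.79)²/5.79 + (29−22.10)²/22.10 + (7−13.90)²/13.90 = 10.7510
df = 2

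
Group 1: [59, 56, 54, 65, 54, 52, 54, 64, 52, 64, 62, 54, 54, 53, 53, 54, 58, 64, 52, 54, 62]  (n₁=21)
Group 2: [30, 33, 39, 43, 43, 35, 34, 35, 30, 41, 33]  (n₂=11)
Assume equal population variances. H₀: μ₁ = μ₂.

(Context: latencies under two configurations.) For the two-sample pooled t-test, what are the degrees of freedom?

df = n₁ + n₂ − 2 = 21 + 11 − 2 = 30

degrees of freedom = 30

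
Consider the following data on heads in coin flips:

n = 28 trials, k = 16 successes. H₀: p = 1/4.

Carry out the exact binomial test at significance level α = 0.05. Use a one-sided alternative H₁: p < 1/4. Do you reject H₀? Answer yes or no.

reject H₀: no

Exact binomial: n=28, k=16, p₀=1/4=0.2500
P(X≤16) from Σ C(n,i)·p₀^i·(1−p₀)^(n−i)
p-value (one-sided, H₁ less) = 0.99993
At α=0.05: p ≥ α → fail to reject H₀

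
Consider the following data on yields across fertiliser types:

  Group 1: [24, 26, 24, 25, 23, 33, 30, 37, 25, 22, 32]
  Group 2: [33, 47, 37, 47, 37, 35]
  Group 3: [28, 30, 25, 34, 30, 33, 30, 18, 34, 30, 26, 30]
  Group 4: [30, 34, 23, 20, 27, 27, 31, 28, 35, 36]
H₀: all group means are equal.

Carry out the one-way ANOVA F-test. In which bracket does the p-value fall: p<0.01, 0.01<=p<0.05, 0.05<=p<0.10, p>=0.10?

p-value bracket: p<0.01

Group means [27.36, 39.33, 29.00, 29.10], grand mean 30.154
SSB = Σnᵢ(x̄ᵢ−x̄)² = 618.298; SSW = ΣΣ(x−x̄ᵢ)² = 882.779
MSB = 618.298/3 = 206.0994; MSW = 882.779/35 = 25.2223
F = MSB/MSW = 8.1713
df = (3, 35)
p-value (upper-tail) = 0.00030
→ bracket: p<0.01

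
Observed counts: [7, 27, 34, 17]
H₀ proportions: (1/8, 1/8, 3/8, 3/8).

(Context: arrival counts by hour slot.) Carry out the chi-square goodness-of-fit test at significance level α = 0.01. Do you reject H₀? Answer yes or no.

n = 85; E_i = n·p_i = [10.62, 10.62, 31.88, 31.88]
χ² = (7−10.62)²/10.62 + (27−10.62)²/10.62 + (34−31.88)²/31.88 + (17−31.88)²/31.88 = 33.5569
df = 3
p-value (upper-tail) = 0.00000
At α=0.01: p < α → reject H₀

reject H₀: yes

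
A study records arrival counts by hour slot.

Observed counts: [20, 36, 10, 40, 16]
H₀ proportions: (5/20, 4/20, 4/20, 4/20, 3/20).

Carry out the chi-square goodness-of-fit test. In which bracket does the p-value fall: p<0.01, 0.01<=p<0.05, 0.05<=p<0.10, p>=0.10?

n = 122; E_i = n·p_i = [30.50, 24.40, 24.40, 24.40, 18.30]
χ² = (20−30.50)²/30.50 + (36−24.40)²/24.40 + (10−24.40)²/24.40 + (40−24.40)²/24.40 + (16−18.30)²/18.30 = 27.8907
df = 4
p-value (upper-tail) = 0.00001
→ bracket: p<0.01

p-value bracket: p<0.01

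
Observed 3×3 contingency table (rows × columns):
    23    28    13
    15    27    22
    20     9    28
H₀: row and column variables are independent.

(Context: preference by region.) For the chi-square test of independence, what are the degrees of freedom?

degrees of freedom = 4

df = (r−1)(c−1) = (3−1)·(3−1) = 4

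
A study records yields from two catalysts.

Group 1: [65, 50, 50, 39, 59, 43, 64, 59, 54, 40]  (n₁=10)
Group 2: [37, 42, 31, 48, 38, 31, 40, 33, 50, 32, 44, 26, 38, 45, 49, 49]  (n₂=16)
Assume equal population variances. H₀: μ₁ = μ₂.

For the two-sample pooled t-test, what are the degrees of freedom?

df = n₁ + n₂ − 2 = 10 + 16 − 2 = 24

degrees of freedom = 24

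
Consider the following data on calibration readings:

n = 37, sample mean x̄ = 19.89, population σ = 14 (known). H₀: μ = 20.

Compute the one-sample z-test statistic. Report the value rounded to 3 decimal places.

test statistic = -0.048

SE = σ/√n = 14/√37 = 2.3016
z = (x̄−μ₀)/SE = (19.89−20)/2.3016 = -0.0478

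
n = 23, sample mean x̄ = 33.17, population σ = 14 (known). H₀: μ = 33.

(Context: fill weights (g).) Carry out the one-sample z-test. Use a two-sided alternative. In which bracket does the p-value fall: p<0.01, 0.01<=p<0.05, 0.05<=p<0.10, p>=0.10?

p-value bracket: p>=0.10

SE = σ/√n = 14/√23 = 2.9192
z = (x̄−μ₀)/SE = (33.17−33)/2.9192 = 0.0582
p-value (two-sided) = 0.95356
→ bracket: p>=0.10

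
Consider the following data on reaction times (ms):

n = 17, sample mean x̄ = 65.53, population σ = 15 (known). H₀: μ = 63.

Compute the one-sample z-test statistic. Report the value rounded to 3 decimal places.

test statistic = 0.695

SE = σ/√n = 15/√17 = 3.6380
z = (x̄−μ₀)/SE = (65.53−63)/3.6380 = 0.6954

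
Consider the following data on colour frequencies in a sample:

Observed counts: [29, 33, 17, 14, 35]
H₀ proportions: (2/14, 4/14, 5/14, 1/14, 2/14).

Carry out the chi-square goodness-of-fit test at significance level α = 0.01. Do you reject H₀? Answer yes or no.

n = 128; E_i = n·p_i = [18.29, 36.57, 45.71, 9.14, 18.29]
χ² = (29−18.29)²/18.29 + (33−36.57)²/36.57 + (17−45.71)²/45.71 + (14−9.14)²/9.14 + (35−18.29)²/18.29 = 42.5211
df = 4
p-value (upper-tail) = 0.00000
At α=0.01: p < α → reject H₀

reject H₀: yes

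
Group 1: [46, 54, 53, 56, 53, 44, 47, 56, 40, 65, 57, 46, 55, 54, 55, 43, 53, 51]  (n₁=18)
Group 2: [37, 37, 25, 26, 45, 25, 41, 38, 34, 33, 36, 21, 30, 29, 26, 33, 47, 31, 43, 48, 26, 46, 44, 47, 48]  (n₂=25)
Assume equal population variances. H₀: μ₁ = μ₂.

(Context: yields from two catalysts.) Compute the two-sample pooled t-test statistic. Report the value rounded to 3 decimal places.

x̄₁=51.556, s₁=6.128, n₁=18
x̄₂=35.840, s₂=8.547, n₂=25
s_p² = [17·6.128² + 24·8.547²]/41 = 58.3367
SE = √(s_p²·(1/18+1/25)) = 2.3610
t = (51.556−35.840)/2.3610 = 6.6563
df = 41

test statistic = 6.656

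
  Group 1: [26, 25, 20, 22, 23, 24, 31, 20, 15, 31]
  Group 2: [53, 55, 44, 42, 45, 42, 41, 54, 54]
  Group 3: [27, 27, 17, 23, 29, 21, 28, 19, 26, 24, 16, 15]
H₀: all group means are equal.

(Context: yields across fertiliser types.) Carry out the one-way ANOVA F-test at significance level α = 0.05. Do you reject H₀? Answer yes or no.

Group means [23.70, 47.78, 22.67], grand mean 30.290
SSB = Σnᵢ(x̄ᵢ−x̄)² = 3884.065; SSW = ΣΣ(x−x̄ᵢ)² = 782.322
MSB = 3884.065/2 = 1942.0324; MSW = 782.322/28 = 27.9401
F = MSB/MSW = 69.5070
df = (2, 28)
p-value (upper-tail) = 0.00000
At α=0.05: p < α → reject H₀

reject H₀: yes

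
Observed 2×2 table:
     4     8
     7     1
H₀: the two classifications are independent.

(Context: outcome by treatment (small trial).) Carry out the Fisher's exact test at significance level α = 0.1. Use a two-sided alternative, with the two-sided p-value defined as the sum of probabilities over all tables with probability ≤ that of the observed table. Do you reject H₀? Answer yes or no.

Margins: r₁=12, r₂=8, c₁=11, c₂=9, n=20
p_obs = C(12,4)·C(8,7)/C(20,11); sum pmf over tables with pmf ≤ p_obs
p-value (two-sided) = 0.02810
At α=0.1: p < α → reject H₀

reject H₀: yes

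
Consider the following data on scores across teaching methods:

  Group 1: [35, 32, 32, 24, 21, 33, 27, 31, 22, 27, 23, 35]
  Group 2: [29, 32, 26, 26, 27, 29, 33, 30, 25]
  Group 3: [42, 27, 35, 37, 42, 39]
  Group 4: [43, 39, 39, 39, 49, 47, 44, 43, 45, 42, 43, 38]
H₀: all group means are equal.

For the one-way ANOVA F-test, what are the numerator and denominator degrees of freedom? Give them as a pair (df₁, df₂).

degrees of freedom = [3, 35]

k = 4 groups, N = 39 total
df = (k−1, N−k) = (4−1, 39−4) = (3, 35)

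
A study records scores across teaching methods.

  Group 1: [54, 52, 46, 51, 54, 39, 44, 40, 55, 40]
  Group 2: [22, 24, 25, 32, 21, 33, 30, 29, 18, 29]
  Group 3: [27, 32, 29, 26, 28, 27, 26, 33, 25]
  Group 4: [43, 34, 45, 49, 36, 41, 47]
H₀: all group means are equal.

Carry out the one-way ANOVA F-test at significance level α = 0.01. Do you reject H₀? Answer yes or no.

reject H₀: yes

Group means [47.50, 26.30, 28.11, 42.14], grand mean 35.722
SSB = Σnᵢ(x̄ᵢ−x̄)² = 3084.876; SSW = ΣΣ(x−x̄ᵢ)² = 846.346
MSB = 3084.876/3 = 1028.2921; MSW = 846.346/32 = 26.4483
F = MSB/MSW = 38.8793
df = (3, 32)
p-value (upper-tail) = 0.00000
At α=0.01: p < α → reject H₀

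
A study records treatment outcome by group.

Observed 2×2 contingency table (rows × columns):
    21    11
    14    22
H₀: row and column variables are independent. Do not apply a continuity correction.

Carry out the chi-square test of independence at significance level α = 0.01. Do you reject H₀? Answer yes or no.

reject H₀: no

Row totals [32, 36], col totals [35, 33], n=68
χ² = (21−16.47)²/16.47 + (11−15.53)²/15.53 + (14−18.53)²/18.53 + (22−17.47)²/17.47 = 4.8481
df = 1
p-value (upper-tail) = 0.02768
At α=0.01: p ≥ α → fail to reject H₀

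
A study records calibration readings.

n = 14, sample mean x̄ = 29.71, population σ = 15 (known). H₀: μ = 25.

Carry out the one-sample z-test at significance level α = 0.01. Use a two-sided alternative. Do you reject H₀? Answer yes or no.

reject H₀: no

SE = σ/√n = 15/√14 = 4.0089
z = (x̄−μ₀)/SE = (29.71−25)/4.0089 = 1.1749
p-value (two-sided) = 0.24004
At α=0.01: p ≥ α → fail to reject H₀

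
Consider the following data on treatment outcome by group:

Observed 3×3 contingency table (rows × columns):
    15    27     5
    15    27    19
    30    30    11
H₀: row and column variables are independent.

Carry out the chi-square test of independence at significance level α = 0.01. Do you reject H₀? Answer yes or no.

reject H₀: no

Row totals [47, 61, 71], col totals [60, 84, 35], n=179
χ² = (15−15.75)²/15.75 + (27−22.06)²/22.06 + (5−9.19)²/9.19 + (15−20.45)²/20.45 + (27−28.63)²/28.63 + (19−11.93)²/11.93 + (30−23.80)²/23.80 + (30−33.32)²/33.32 + (11−13.88)²/13.88 = 11.3368
df = 4
p-value (upper-tail) = 0.02303
At α=0.01: p ≥ α → fail to reject H₀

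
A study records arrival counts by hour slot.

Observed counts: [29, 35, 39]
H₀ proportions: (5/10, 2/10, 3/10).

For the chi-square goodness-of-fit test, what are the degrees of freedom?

df = k − 1 = 3 − 1 = 2

degrees of freedom = 2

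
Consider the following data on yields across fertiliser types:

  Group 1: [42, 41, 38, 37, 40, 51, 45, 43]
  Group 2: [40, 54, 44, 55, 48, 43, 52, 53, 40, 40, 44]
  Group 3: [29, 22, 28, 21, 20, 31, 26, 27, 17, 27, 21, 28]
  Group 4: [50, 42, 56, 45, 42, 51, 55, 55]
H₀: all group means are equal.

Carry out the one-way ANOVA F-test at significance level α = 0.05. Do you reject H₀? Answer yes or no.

reject H₀: yes

Group means [42.12, 46.64, 24.75, 49.50], grand mean 39.564
SSB = Σnᵢ(x̄ᵢ−x̄)² = 4025.919; SSW = ΣΣ(x−x̄ᵢ)² = 937.670
MSB = 4025.919/3 = 1341.9731; MSW = 937.670/35 = 26.7906
F = MSB/MSW = 50.0912
df = (3, 35)
p-value (upper-tail) = 0.00000
At α=0.05: p < α → reject H₀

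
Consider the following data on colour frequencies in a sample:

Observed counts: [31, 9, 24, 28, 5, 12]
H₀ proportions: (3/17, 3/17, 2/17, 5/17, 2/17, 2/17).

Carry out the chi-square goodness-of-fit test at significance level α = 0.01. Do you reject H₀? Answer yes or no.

n = 109; E_i = n·p_i = [19.24, 19.24, 12.82, 32.06, 12.82, 12.82]
χ² = (31−19.24)²/19.24 + (9−19.24)²/19.24 + (24−12.82)²/12.82 + (28−32.06)²/32.06 + (5−12.82)²/12.82 + (12−12.82)²/12.82 = 27.7226
df = 5
p-value (upper-tail) = 0.00004
At α=0.01: p < α → reject H₀

reject H₀: yes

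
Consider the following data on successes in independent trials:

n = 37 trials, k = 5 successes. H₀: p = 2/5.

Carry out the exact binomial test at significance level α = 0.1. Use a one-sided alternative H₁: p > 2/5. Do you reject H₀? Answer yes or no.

Exact binomial: n=37, k=5, p₀=2/5=0.4000
P(X≥5) from Σ C(n,i)·p₀^i·(1−p₀)^(n−i)
p-value (one-sided, H₁ greater) = 0.99990
At α=0.1: p ≥ α → fail to reject H₀

reject H₀: no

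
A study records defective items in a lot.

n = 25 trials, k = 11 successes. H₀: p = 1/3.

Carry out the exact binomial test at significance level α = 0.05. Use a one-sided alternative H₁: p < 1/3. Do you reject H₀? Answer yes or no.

Exact binomial: n=25, k=11, p₀=1/3=0.3333
P(X≤11) from Σ C(n,i)·p₀^i·(1−p₀)^(n−i)
p-value (one-sided, H₁ less) = 0.90821
At α=0.05: p ≥ α → fail to reject H₀

reject H₀: no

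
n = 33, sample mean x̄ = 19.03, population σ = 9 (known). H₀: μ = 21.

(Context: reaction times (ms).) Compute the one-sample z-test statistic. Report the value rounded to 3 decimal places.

SE = σ/√n = 9/√33 = 1.5667
z = (x̄−μ₀)/SE = (19.03−21)/1.5667 = -1.2574

test statistic = -1.257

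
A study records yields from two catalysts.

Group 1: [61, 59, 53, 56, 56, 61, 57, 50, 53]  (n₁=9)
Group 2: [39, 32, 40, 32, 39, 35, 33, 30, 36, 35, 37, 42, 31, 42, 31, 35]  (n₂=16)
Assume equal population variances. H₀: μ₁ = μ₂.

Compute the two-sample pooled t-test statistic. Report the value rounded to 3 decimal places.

x̄₁=56.222, s₁=3.768, n₁=9
x̄₂=35.562, s₂=3.949, n₂=16
s_p² = [8·3.768² + 15·3.949²]/23 = 15.1084
SE = √(s_p²·(1/9+1/16)) = 1.6196
t = (56.222−35.562)/1.6196 = 12.7564
df = 23

test statistic = 12.756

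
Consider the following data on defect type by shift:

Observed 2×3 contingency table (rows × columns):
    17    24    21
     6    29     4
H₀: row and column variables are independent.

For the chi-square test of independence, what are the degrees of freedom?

df = (r−1)(c−1) = (2−1)·(3−1) = 2

degrees of freedom = 2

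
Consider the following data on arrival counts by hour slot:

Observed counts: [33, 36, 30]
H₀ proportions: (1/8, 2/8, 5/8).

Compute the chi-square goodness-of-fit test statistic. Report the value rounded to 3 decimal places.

n = 99; E_i = n·p_i = [12.38, 24.75, 61.88]
χ² = (33−12.38)²/12.38 + (36−24.75)²/24.75 + (30−61.88)²/61.88 = 55.9091
df = 2

test statistic = 55.909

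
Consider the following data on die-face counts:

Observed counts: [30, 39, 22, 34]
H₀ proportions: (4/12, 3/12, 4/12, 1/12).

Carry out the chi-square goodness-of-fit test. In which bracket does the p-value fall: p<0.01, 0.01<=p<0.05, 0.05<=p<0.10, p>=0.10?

n = 125; E_i = n·p_i = [41.67, 31.25, 41.67, 10.42]
χ² = (30−41.67)²/41.67 + (39−31.25)²/31.25 + (22−41.67)²/41.67 + (34−10.42)²/10.42 = 67.8640
df = 3
p-value (upper-tail) = 0.00000
→ bracket: p<0.01

p-value bracket: p<0.01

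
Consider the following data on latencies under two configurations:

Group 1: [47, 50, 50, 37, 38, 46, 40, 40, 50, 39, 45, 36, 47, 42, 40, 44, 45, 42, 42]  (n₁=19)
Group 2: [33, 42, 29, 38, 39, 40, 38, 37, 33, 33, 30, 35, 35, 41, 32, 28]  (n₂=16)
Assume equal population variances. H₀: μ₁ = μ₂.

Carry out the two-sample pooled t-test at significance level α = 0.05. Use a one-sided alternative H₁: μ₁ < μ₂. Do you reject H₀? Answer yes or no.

reject H₀: no

x̄₁=43.158, s₁=4.425, n₁=19
x̄₂=35.188, s₂=4.308, n₂=16
s_p² = [18·4.425² + 15·4.308²]/33 = 19.1201
SE = √(s_p²·(1/19+1/16)) = 1.4837
t = (43.158−35.188)/1.4837 = 5.3720
df = 33
p-value (one-sided, H₁ less) = 1.00000
At α=0.05: p ≥ α → fail to reject H₀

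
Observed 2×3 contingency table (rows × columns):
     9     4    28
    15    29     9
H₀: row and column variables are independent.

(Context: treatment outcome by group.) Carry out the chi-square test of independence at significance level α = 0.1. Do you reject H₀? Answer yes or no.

Row totals [41, 53], col totals [24, 33, 37], n=94
χ² = (9−10.47)²/10.47 + (4−14.39)²/14.39 + (28−16.14)²/16.14 + (15−13.53)²/13.53 + (29−18.61)²/18.61 + (9−20.86)²/20.86 = 29.1391
df = 2
p-value (upper-tail) = 0.00000
At α=0.1: p < α → reject H₀

reject H₀: yes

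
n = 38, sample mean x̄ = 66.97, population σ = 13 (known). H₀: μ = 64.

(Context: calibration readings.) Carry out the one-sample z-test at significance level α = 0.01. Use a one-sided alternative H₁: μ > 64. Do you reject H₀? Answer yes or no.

reject H₀: no

SE = σ/√n = 13/√38 = 2.1089
z = (x̄−μ₀)/SE = (66.97−64)/2.1089 = 1.4083
p-value (one-sided, H₁ greater) = 0.07952
At α=0.01: p ≥ α → fail to reject H₀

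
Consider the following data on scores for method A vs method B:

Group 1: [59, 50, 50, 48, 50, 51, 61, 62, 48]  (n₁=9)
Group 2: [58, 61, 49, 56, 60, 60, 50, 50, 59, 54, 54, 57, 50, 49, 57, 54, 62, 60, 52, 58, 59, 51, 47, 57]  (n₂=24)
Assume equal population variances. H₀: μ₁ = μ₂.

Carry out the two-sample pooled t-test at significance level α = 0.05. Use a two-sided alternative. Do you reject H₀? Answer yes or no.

reject H₀: no

x̄₁=53.222, s₁=5.718, n₁=9
x̄₂=55.167, s₂=4.479, n₂=24
s_p² = [8·5.718² + 23·4.479²]/31 = 23.3190
SE = √(s_p²·(1/9+1/24)) = 1.8875
t = (53.222−55.167)/1.8875 = -1.0302
df = 31
p-value (two-sided) = 0.31090
At α=0.05: p ≥ α → fail to reject H₀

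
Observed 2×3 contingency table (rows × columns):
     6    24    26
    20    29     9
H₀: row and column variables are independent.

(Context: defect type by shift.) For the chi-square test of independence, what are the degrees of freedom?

df = (r−1)(c−1) = (2−1)·(3−1) = 2

degrees of freedom = 2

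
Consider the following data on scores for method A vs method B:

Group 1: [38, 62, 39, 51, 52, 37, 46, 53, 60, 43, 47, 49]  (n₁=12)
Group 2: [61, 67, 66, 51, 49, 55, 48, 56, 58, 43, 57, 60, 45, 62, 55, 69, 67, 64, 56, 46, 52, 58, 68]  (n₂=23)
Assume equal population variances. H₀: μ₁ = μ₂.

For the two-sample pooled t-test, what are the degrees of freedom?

df = n₁ + n₂ − 2 = 12 + 23 − 2 = 33

degrees of freedom = 33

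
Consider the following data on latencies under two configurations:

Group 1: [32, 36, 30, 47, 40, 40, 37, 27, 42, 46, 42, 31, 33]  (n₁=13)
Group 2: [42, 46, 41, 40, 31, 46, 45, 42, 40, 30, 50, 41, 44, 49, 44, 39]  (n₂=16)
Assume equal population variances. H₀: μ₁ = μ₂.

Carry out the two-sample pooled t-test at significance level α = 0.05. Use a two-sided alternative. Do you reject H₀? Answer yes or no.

reject H₀: yes

x̄₁=37.154, s₁=6.296, n₁=13
x̄₂=41.875, s₂=5.451, n₂=16
s_p² = [12·6.296² + 15·5.451²]/27 = 34.1275
SE = √(s_p²·(1/13+1/16)) = 2.1813
t = (37.154−41.875)/2.1813 = -2.1644
df = 27
p-value (two-sided) = 0.03945
At α=0.05: p < α → reject H₀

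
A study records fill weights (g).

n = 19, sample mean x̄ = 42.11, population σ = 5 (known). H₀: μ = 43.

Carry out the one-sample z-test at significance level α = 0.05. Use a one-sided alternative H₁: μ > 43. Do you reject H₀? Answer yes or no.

SE = σ/√n = 5/√19 = 1.1471
z = (x̄−μ₀)/SE = (42.11−43)/1.1471 = -0.7759
p-value (one-sided, H₁ greater) = 0.78109
At α=0.05: p ≥ α → fail to reject H₀

reject H₀: no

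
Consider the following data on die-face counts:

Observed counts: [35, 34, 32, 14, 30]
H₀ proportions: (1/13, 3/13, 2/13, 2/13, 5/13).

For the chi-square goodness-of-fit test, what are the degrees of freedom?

degrees of freedom = 4

df = k − 1 = 5 − 1 = 4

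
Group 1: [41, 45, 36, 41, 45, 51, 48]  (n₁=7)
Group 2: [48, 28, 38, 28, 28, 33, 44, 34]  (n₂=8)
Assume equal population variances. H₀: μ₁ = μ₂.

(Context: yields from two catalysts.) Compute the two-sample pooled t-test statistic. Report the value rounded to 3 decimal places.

x̄₁=43.857, s₁=4.981, n₁=7
x̄₂=35.125, s₂=7.661, n₂=8
s_p² = [6·4.981² + 7·7.661²]/13 = 43.0563
SE = √(s_p²·(1/7+1/8)) = 3.3960
t = (43.857−35.125)/3.3960 = 2.5713
df = 13

test statistic = 2.571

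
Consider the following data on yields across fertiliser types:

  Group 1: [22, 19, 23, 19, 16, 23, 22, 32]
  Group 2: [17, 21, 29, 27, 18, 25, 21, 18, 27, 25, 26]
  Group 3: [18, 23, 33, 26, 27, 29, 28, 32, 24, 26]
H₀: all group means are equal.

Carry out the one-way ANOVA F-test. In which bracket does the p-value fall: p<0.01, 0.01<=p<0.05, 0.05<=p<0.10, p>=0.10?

Group means [22.00, 23.09, 26.60], grand mean 24.000
SSB = Σnᵢ(x̄ᵢ−x̄)² = 108.691; SSW = ΣΣ(x−x̄ᵢ)² = 507.309
MSB = 108.691/2 = 54.3455; MSW = 507.309/26 = 19.5119
F = MSB/MSW = 2.7852
df = (2, 26)
p-value (upper-tail) = 0.08017
→ bracket: 0.05<=p<0.10

p-value bracket: 0.05<=p<0.10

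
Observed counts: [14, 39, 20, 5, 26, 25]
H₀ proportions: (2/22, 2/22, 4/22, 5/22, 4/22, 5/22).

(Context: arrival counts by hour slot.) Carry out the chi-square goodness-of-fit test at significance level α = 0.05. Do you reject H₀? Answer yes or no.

n = 129; E_i = n·p_i = [11.73, 11.73, 23.45, 29.32, 23.45, 29.32]
χ² = (14−11.73)²/11.73 + (39−11.73)²/11.73 + (20−23.45)²/23.45 + (5−29.32)²/29.32 + (26−23.45)²/23.45 + (25−29.32)²/29.32 = 85.4574
df = 5
p-value (upper-tail) = 0.00000
At α=0.05: p < α → reject H₀

reject H₀: yes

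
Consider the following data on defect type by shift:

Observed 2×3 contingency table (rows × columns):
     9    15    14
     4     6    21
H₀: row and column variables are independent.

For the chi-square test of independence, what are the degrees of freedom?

df = (r−1)(c−1) = (2−1)·(3−1) = 2

degrees of freedom = 2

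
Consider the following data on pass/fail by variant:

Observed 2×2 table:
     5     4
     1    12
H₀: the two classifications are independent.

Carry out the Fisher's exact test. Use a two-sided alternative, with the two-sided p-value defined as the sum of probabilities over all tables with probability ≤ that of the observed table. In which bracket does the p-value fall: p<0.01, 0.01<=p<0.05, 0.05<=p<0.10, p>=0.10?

Margins: r₁=9, r₂=13, c₁=6, c₂=16, n=22
p_obs = C(9,5)·C(13,1)/C(22,6); sum pmf over tables with pmf ≤ p_obs
p-value (two-sided) = 0.02308
→ bracket: 0.01<=p<0.05

p-value bracket: 0.01<=p<0.05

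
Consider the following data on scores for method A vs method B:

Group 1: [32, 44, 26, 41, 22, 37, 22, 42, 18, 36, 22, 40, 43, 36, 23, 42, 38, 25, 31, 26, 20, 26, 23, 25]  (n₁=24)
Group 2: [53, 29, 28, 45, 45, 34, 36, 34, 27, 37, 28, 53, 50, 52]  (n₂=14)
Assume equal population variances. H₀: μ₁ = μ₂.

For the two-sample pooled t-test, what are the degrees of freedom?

degrees of freedom = 36

df = n₁ + n₂ − 2 = 24 + 14 − 2 = 36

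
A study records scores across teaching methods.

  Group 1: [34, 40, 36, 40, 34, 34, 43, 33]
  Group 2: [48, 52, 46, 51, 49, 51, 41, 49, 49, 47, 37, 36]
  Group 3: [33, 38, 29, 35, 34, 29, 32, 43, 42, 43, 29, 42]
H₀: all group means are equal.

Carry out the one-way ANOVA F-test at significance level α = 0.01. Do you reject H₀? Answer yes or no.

Group means [36.75, 46.33, 35.75], grand mean 39.969
SSB = Σnᵢ(x̄ᵢ−x̄)² = 782.552; SSW = ΣΣ(x−x̄ᵢ)² = 770.417
MSB = 782.552/2 = 391.2760; MSW = 770.417/29 = 26.5661
F = MSB/MSW = 14.7284
df = (2, 29)
p-value (upper-tail) = 0.00004
At α=0.01: p < α → reject H₀

reject H₀: yes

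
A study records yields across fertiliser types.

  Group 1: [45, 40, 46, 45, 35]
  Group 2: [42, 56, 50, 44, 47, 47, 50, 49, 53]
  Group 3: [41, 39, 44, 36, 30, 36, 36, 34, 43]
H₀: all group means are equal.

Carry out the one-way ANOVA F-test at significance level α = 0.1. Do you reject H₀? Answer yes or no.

reject H₀: yes

Group means [42.20, 48.67, 37.67], grand mean 42.957
SSB = Σnᵢ(x̄ᵢ−x̄)² = 548.157; SSW = ΣΣ(x−x̄ᵢ)² = 396.800
MSB = 548.157/2 = 274.0783; MSW = 396.800/20 = 19.8400
F = MSB/MSW = 13.8144
df = (2, 20)
p-value (upper-tail) = 0.00017
At α=0.1: p < α → reject H₀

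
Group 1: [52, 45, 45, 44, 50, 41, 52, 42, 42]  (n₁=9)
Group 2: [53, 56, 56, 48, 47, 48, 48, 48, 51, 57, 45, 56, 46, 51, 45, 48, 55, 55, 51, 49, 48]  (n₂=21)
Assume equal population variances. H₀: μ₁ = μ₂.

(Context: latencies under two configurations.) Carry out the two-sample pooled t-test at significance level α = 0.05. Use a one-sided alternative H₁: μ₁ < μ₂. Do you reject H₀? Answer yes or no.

reject H₀: yes

x̄₁=45.889, s₁=4.343, n₁=9
x̄₂=50.524, s₂=3.958, n₂=21
s_p² = [8·4.343² + 20·3.958²]/28 = 16.5760
SE = √(s_p²·(1/9+1/21)) = 1.6221
t = (45.889−50.524)/1.6221 = -2.8574
df = 28
p-value (one-sided, H₁ less) = 0.00398
At α=0.05: p < α → reject H₀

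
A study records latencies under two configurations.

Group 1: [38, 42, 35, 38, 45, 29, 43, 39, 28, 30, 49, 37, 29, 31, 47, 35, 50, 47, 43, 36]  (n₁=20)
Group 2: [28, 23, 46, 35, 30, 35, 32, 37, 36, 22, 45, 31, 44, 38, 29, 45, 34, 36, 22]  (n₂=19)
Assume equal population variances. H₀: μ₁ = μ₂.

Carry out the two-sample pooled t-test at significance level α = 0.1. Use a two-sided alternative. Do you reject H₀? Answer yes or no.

x̄₁=38.550, s₁=7.015, n₁=20
x̄₂=34.105, s₂=7.527, n₂=19
s_p² = [19·7.015² + 18·7.527²]/37 = 52.8308
SE = √(s_p²·(1/20+1/19)) = 2.3285
t = (38.550−34.105)/2.3285 = 1.9088
df = 37
p-value (two-sided) = 0.06407
At α=0.1: p < α → reject H₀

reject H₀: yes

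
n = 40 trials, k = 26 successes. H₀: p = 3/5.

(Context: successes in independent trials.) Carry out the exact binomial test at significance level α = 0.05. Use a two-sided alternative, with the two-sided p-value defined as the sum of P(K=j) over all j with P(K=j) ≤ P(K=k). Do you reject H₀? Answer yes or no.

reject H₀: no

Exact binomial: n=40, k=26, p₀=3/5=0.6000
P(X=j) = C(n,j)·p₀^j·(1−p₀)^(n−j); p = Σ P(X=j) over j with P(X=j) ≤ P(X=26)
p-value (two-sided) = 0.62891
At α=0.05: p ≥ α → fail to reject H₀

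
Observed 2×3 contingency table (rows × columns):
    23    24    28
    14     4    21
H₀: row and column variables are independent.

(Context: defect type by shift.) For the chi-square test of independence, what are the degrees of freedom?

degrees of freedom = 2

df = (r−1)(c−1) = (2−1)·(3−1) = 2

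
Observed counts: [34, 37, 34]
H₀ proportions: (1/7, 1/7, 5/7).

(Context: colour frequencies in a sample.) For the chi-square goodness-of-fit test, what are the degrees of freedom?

df = k − 1 = 3 − 1 = 2

degrees of freedom = 2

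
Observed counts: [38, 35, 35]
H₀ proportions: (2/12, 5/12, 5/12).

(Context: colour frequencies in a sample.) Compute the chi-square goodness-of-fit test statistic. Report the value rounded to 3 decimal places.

test statistic = 26.667

n = 108; E_i = n·p_i = [18.00, 45.00, 45.00]
χ² = (38−18.00)²/18.00 + (35−45.00)²/45.00 + (35−45.00)²/45.00 = 26.6667
df = 2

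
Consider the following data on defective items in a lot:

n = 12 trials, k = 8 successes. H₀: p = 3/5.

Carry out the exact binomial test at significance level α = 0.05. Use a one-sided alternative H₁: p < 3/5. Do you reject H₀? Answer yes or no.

reject H₀: no

Exact binomial: n=12, k=8, p₀=3/5=0.6000
P(X≤8) from Σ C(n,i)·p₀^i·(1−p₀)^(n−i)
p-value (one-sided, H₁ less) = 0.77466
At α=0.05: p ≥ α → fail to reject H₀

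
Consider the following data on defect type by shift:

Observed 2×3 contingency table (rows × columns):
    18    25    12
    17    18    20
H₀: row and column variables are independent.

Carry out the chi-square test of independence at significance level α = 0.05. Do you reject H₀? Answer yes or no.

reject H₀: no

Row totals [55, 55], col totals [35, 43, 32], n=110
χ² = (18−17.50)²/17.50 + (25−21.50)²/21.50 + (12−16.00)²/16.00 + (17−17.50)²/17.50 + (18−21.50)²/21.50 + (20−16.00)²/16.00 = 3.1681
df = 2
p-value (upper-tail) = 0.20514
At α=0.05: p ≥ α → fail to reject H₀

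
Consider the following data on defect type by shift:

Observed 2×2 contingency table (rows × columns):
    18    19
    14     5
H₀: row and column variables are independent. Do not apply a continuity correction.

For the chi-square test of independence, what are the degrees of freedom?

df = (r−1)(c−1) = (2−1)·(2−1) = 1

degrees of freedom = 1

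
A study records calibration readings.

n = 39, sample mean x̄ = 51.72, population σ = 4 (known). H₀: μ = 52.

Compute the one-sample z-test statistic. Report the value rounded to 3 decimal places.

test statistic = -0.437

SE = σ/√n = 4/√39 = 0.6405
z = (x̄−μ₀)/SE = (51.72−52)/0.6405 = -0.4371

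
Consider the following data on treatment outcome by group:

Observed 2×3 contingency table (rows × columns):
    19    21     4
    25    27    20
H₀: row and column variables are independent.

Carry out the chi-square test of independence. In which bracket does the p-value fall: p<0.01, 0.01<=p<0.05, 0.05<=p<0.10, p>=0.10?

p-value bracket: 0.05<=p<0.10

Row totals [44, 72], col totals [44, 48, 24], n=116
χ² = (19−16.69)²/16.69 + (21−18.21)²/18.21 + (4−9.10)²/9.10 + (25−27.31)²/27.31 + (27−29.79)²/29.79 + (20−14.90)²/14.90 = 5.8150
df = 2
p-value (upper-tail) = 0.05461
→ bracket: 0.05<=p<0.10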